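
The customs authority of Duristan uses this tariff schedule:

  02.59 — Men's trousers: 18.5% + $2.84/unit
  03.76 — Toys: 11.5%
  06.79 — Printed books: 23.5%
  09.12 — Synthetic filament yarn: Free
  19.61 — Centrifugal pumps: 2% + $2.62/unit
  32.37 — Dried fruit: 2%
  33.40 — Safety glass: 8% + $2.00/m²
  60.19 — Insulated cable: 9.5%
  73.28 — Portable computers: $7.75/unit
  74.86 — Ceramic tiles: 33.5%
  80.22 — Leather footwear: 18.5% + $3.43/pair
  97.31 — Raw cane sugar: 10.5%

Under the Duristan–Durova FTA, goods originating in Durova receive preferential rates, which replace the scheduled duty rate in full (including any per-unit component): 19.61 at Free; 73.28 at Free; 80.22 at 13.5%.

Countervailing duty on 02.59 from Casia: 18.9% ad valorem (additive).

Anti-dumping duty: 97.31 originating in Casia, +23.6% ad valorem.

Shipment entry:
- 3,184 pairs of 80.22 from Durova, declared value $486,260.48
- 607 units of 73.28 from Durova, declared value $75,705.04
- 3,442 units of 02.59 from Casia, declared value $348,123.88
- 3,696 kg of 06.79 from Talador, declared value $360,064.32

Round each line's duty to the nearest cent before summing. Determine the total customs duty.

Line 1 (80.22, Durova, 3,184 pairs, $486,260.48):
Base rate for 80.22 is 18.5% + $3.43/pair.
Origin Durova qualifies under the Duristan–Durova agreement and 80.22 is covered: preferential rate 13.5% applies instead.
Duty = $486,260.48 × 13.5% = $65,645.16.
Line 2 (73.28, Durova, 607 units, $75,705.04):
Base rate for 73.28 is $7.75/unit.
Origin Durova qualifies under the Duristan–Durova agreement and 73.28 is covered: preferential rate Free applies instead.
Duty = $75,705.04 × 0% = $0.00.
Line 3 (02.59, Casia, 3,442 units, $348,123.88):
Base rate for 02.59 is 18.5% + $2.84/unit.
Additional duty on 02.59 from Casia: +18.9%. Applied ad valorem rate: 18.5% + 18.9% = 37.4%.
Duty = $348,123.88 × 37.4% + 3,442 × $2.84 = $139,973.61.
Line 4 (06.79, Talador, 3,696 kg, $360,064.32):
Base rate for 06.79 is 23.5%.
Duty = $360,064.32 × 23.5% = $84,615.12.
Total = $65,645.16 + $0.00 + $139,973.61 + $84,615.12 = $290,233.89.

$290,233.89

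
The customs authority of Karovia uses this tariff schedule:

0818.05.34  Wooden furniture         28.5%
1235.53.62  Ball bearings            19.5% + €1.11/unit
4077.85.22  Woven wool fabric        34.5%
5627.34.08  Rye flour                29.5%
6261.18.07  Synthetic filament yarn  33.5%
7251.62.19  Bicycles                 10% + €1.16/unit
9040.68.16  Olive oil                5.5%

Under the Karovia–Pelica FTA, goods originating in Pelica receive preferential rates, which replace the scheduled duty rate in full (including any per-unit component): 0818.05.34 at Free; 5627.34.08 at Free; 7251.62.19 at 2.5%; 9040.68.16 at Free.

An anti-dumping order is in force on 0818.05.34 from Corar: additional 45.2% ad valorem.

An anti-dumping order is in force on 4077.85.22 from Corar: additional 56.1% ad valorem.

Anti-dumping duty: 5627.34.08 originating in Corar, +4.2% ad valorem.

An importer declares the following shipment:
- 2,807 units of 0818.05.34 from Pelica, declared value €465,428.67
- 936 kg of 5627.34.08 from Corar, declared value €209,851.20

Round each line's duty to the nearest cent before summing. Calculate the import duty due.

Line 1 (0818.05.34, Pelica, 2,807 units, €465,428.67):
Base rate for 0818.05.34 is 28.5%.
Origin Pelica qualifies under the Karovia–Pelica agreement and 0818.05.34 is covered: preferential rate Free applies instead.
The additional-duty order on 0818.05.34 targets Corar, not Pelica; it does not apply.
Duty = €465,428.67 × 0% = €0.00.
Line 2 (5627.34.08, Corar, 936 kg, €209,851.20):
Base rate for 5627.34.08 is 29.5%.
5627.34.08 has an FTA preferential rate, but origin Corar is not Pelica; base rate stands.
Additional duty on 5627.34.08 from Corar: +4.2%. Applied ad valorem rate: 29.5% + 4.2% = 33.7%.
Duty = €209,851.20 × 33.7% = €70,719.85.
Total = €0.00 + €70,719.85 = €70,719.85.

€70,719.85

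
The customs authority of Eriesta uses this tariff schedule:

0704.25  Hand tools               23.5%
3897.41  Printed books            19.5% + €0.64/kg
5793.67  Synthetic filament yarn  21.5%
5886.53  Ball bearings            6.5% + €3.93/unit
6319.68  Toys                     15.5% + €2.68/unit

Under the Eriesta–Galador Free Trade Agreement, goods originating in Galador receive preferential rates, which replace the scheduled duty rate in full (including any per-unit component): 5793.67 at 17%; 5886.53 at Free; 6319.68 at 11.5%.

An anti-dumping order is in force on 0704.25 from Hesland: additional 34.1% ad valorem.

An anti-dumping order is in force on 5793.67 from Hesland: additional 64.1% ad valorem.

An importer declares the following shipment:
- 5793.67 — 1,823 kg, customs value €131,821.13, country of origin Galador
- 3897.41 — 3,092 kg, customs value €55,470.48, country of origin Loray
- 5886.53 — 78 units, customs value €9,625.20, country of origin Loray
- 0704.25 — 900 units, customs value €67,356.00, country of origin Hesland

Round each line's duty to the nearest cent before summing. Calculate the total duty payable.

Line 1 (5793.67, Galador, 1,823 kg, €131,821.13):
Base rate for 5793.67 is 21.5%.
Origin Galador qualifies under the Eriesta–Galador agreement and 5793.67 is covered: preferential rate 17% applies instead.
The additional-duty order on 5793.67 targets Hesland, not Galador; it does not apply.
Duty = €131,821.13 × 17% = €22,409.59.
Line 2 (3897.41, Loray, 3,092 kg, €55,470.48):
Base rate for 3897.41 is 19.5% + €0.64/kg.
Duty = €55,470.48 × 19.5% + 3,092 × €0.64 = €12,795.62.
Line 3 (5886.53, Loray, 78 units, €9,625.20):
Base rate for 5886.53 is 6.5% + €3.93/unit.
5886.53 has an FTA preferential rate, but origin Loray is not Galador; base rate stands.
Duty = €9,625.20 × 6.5% + 78 × €3.93 = €932.18.
Line 4 (0704.25, Hesland, 900 units, €67,356.00):
Base rate for 0704.25 is 23.5%.
Additional duty on 0704.25 from Hesland: +34.1%. Applied ad valorem rate: 23.5% + 34.1% = 57.6%.
Duty = €67,356.00 × 57.6% = €38,797.06.
Total = €22,409.59 + €12,795.62 + €932.18 + €38,797.06 = €74,934.45.

€74,934.45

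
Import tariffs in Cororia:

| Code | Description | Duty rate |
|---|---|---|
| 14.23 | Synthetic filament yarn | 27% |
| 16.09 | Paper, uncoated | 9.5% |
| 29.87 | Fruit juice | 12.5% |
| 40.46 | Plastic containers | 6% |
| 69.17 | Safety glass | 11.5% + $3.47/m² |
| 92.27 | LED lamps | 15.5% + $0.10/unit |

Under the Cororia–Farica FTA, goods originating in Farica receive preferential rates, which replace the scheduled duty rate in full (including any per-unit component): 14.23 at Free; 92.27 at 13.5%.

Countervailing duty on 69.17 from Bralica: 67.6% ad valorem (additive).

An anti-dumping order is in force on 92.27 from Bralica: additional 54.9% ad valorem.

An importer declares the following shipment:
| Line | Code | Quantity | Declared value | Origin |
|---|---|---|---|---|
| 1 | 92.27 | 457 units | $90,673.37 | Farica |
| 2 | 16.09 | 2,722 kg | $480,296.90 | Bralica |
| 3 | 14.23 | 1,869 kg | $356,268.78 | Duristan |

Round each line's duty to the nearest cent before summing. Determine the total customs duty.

$154,061.68

Line 1 (92.27, Farica, 457 units, $90,673.37):
Base rate for 92.27 is 15.5% + $0.10/unit.
Origin Farica qualifies under the Cororia–Farica agreement and 92.27 is covered: preferential rate 13.5% applies instead.
The additional-duty order on 92.27 targets Bralica, not Farica; it does not apply.
Duty = $90,673.37 × 13.5% = $12,240.90.
Line 2 (16.09, Bralica, 2,722 kg, $480,296.90):
Base rate for 16.09 is 9.5%.
Duty = $480,296.90 × 9.5% = $45,628.21.
Line 3 (14.23, Duristan, 1,869 kg, $356,268.78):
Base rate for 14.23 is 27%.
14.23 has an FTA preferential rate, but origin Duristan is not Farica; base rate stands.
Duty = $356,268.78 × 27% = $96,192.57.
Total = $12,240.90 + $45,628.21 + $96,192.57 = $154,061.68.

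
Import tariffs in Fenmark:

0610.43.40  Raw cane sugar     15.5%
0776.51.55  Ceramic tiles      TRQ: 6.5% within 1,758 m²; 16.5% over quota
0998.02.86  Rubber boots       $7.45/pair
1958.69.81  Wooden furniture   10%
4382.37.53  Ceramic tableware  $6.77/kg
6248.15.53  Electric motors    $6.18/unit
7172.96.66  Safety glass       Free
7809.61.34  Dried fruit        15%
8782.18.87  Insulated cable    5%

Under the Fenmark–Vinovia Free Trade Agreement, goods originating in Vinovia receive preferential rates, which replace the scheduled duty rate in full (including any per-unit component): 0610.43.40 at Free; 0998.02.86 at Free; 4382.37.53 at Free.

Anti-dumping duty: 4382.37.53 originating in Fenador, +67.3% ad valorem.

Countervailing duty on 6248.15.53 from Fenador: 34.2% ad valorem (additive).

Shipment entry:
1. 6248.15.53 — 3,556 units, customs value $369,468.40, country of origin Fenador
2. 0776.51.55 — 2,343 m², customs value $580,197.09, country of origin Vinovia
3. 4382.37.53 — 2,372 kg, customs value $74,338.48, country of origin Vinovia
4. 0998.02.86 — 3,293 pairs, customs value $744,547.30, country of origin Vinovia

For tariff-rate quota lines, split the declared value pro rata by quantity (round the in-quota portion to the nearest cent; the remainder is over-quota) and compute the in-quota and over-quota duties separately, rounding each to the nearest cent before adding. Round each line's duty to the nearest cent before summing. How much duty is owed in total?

$200,533.44

Line 1 (6248.15.53, Fenador, 3,556 units, $369,468.40):
Base rate for 6248.15.53 is $6.18/unit.
Additional duty on 6248.15.53 from Fenador: +34.2% ad valorem. Applied ad valorem rate = 34.2%.
Duty = $369,468.40 × 34.2% + 3,556 × $6.18 = $148,334.27.
Line 2 (0776.51.55, Vinovia, 2,343 m², $580,197.09):
Code 0776.51.55 is under a tariff-rate quota (threshold 1,758 m²). In-quota: 1,758 m² at 6.5%; over-quota: 585 m² at 16.5%.
Pro-rata value split: in-quota = $580,197.09 × 1,758/2,343 = $435,333.54; over-quota = $580,197.09 − $435,333.54 = $144,863.55.
In-quota duty = $435,333.54 × 6.5% = $28,296.68. Over-quota duty = $144,863.55 × 16.5% = $23,902.49.
Line duty = $28,296.68 + $23,902.49 = $52,199.17.
Line 3 (4382.37.53, Vinovia, 2,372 kg, $74,338.48):
Base rate for 4382.37.53 is $6.77/kg.
Origin Vinovia qualifies under the Fenmark–Vinovia agreement and 4382.37.53 is covered: preferential rate Free applies instead.
The additional-duty order on 4382.37.53 targets Fenador, not Vinovia; it does not apply.
Duty = $74,338.48 × 0% = $0.00.
Line 4 (0998.02.86, Vinovia, 3,293 pairs, $744,547.30):
Base rate for 0998.02.86 is $7.45/pair.
Origin Vinovia qualifies under the Fenmark–Vinovia agreement and 0998.02.86 is covered: preferential rate Free applies instead.
Duty = $744,547.30 × 0% = $0.00.
Total = $148,334.27 + $52,199.17 + $0.00 + $0.00 = $200,533.44.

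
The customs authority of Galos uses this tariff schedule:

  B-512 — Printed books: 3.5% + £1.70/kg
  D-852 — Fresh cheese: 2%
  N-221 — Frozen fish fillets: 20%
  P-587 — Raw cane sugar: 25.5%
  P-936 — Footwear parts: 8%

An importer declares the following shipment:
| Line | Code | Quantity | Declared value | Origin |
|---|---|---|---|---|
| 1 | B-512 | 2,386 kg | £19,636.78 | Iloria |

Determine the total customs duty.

Line 1 (B-512, Iloria, 2,386 kg, £19,636.78):
Base rate for B-512 is 3.5% + £1.70/kg.
Duty = £19,636.78 × 3.5% + 2,386 × £1.70 = £4,743.49.

£4,743.49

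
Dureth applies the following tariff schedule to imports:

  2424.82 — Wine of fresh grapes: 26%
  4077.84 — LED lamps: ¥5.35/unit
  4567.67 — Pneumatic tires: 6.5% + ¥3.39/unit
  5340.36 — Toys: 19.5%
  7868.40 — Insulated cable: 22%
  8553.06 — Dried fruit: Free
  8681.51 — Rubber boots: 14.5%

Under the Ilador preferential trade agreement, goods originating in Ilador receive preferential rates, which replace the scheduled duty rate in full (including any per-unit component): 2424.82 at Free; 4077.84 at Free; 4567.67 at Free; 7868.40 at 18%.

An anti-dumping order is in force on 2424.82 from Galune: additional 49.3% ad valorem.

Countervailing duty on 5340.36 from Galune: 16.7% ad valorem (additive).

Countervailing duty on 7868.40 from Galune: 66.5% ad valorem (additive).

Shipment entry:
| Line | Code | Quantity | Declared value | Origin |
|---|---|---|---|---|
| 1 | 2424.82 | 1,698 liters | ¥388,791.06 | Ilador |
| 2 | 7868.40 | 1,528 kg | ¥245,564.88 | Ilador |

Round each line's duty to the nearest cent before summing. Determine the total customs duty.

Line 1 (2424.82, Ilador, 1,698 liters, ¥388,791.06):
Base rate for 2424.82 is 26%.
Origin Ilador qualifies under the Dureth–Ilador agreement and 2424.82 is covered: preferential rate Free applies instead.
The additional-duty order on 2424.82 targets Galune, not Ilador; it does not apply.
Duty = ¥388,791.06 × 0% = ¥0.00.
Line 2 (7868.40, Ilador, 1,528 kg, ¥245,564.88):
Base rate for 7868.40 is 22%.
Origin Ilador qualifies under the Dureth–Ilador agreement and 7868.40 is covered: preferential rate 18% applies instead.
The additional-duty order on 7868.40 targets Galune, not Ilador; it does not apply.
Duty = ¥245,564.88 × 18% = ¥44,201.68.
Total = ¥0.00 + ¥44,201.68 = ¥44,201.68.

¥44,201.68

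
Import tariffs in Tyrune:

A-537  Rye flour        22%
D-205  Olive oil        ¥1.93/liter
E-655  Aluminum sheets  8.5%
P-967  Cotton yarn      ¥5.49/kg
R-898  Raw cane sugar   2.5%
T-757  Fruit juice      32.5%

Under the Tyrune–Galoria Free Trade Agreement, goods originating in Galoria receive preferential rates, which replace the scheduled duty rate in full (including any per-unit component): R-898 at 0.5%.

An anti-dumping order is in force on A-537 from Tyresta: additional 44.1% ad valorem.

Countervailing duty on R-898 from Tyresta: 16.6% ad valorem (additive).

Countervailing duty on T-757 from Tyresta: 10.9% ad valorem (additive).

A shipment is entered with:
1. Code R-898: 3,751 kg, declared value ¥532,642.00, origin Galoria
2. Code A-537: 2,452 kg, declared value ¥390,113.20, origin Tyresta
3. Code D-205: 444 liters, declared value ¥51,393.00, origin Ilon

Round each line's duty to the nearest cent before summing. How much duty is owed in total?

Line 1 (R-898, Galoria, 3,751 kg, ¥532,642.00):
Base rate for R-898 is 2.5%.
Origin Galoria qualifies under the Tyrune–Galoria agreement and R-898 is covered: preferential rate 0.5% applies instead.
The additional-duty order on R-898 targets Tyresta, not Galoria; it does not apply.
Duty = ¥532,642.00 × 0.5% = ¥2,663.21.
Line 2 (A-537, Tyresta, 2,452 kg, ¥390,113.20):
Base rate for A-537 is 22%.
Additional duty on A-537 from Tyresta: +44.1%. Applied ad valorem rate: 22% + 44.1% = 66.1%.
Duty = ¥390,113.20 × 66.1% = ¥257,864.83.
Line 3 (D-205, Ilon, 444 liters, ¥51,393.00):
Base rate for D-205 is ¥1.93/liter.
Duty = 444 × ¥1.93 = ¥856.92.
Total = ¥2,663.21 + ¥257,864.83 + ¥856.92 = ¥261,384.96.

¥261,384.96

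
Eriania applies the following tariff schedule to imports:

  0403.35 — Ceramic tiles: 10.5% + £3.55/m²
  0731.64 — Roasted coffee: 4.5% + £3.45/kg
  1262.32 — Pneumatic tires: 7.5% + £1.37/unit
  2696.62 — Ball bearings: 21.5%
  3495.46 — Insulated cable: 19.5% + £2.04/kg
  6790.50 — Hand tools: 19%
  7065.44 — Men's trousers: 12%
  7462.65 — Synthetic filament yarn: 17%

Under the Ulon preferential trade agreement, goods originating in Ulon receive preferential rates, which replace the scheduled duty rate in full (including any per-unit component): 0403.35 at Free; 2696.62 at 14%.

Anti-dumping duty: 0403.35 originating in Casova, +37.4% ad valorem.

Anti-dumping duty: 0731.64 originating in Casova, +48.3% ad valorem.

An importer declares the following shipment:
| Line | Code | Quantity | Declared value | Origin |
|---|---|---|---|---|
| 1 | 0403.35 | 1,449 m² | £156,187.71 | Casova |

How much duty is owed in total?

£79,957.86

Line 1 (0403.35, Casova, 1,449 m², £156,187.71):
Base rate for 0403.35 is 10.5% + £3.55/m².
0403.35 has an FTA preferential rate, but origin Casova is not Ulon; base rate stands.
Additional duty on 0403.35 from Casova: +37.4%. Applied ad valorem rate: 10.5% + 37.4% = 47.9%.
Duty = £156,187.71 × 47.9% + 1,449 × £3.55 = £79,957.86.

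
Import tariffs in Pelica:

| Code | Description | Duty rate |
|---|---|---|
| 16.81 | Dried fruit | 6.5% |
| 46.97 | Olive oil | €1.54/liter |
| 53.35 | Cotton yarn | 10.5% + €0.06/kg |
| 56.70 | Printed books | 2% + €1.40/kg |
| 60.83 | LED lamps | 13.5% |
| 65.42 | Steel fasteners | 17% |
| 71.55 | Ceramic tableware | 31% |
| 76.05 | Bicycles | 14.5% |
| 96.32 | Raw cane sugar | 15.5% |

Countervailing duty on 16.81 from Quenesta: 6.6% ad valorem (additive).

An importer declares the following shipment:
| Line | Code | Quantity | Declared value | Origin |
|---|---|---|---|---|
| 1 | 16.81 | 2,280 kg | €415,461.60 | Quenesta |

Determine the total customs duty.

Line 1 (16.81, Quenesta, 2,280 kg, €415,461.60):
Base rate for 16.81 is 6.5%.
Additional duty on 16.81 from Quenesta: +6.6%. Applied ad valorem rate: 6.5% + 6.6% = 13.1%.
Duty = €415,461.60 × 13.1% = €54,425.47.

€54,425.47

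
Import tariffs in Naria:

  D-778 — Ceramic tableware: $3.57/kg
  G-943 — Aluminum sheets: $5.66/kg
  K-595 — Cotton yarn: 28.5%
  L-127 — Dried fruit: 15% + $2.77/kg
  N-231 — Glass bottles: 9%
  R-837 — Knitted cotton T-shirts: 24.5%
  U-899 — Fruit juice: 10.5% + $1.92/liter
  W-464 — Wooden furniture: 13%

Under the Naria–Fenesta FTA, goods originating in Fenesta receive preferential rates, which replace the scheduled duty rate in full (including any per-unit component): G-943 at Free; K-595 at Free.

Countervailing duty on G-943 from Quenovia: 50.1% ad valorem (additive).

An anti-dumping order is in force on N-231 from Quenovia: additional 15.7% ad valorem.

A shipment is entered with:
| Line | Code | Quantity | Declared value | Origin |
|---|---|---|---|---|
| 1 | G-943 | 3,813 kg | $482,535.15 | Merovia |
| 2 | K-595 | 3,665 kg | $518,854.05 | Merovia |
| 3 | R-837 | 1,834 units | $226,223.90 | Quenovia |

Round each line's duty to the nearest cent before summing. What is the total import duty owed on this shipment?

$224,879.84

Line 1 (G-943, Merovia, 3,813 kg, $482,535.15):
Base rate for G-943 is $5.66/kg.
G-943 has an FTA preferential rate, but origin Merovia is not Fenesta; base rate stands.
The additional-duty order on G-943 targets Quenovia, not Merovia; it does not apply.
Duty = 3,813 × $5.66 = $21,581.58.
Line 2 (K-595, Merovia, 3,665 kg, $518,854.05):
Base rate for K-595 is 28.5%.
K-595 has an FTA preferential rate, but origin Merovia is not Fenesta; base rate stands.
Duty = $518,854.05 × 28.5% = $147,873.40.
Line 3 (R-837, Quenovia, 1,834 units, $226,223.90):
Base rate for R-837 is 24.5%.
Duty = $226,223.90 × 24.5% = $55,424.86.
Total = $21,581.58 + $147,873.40 + $55,424.86 = $224,879.84.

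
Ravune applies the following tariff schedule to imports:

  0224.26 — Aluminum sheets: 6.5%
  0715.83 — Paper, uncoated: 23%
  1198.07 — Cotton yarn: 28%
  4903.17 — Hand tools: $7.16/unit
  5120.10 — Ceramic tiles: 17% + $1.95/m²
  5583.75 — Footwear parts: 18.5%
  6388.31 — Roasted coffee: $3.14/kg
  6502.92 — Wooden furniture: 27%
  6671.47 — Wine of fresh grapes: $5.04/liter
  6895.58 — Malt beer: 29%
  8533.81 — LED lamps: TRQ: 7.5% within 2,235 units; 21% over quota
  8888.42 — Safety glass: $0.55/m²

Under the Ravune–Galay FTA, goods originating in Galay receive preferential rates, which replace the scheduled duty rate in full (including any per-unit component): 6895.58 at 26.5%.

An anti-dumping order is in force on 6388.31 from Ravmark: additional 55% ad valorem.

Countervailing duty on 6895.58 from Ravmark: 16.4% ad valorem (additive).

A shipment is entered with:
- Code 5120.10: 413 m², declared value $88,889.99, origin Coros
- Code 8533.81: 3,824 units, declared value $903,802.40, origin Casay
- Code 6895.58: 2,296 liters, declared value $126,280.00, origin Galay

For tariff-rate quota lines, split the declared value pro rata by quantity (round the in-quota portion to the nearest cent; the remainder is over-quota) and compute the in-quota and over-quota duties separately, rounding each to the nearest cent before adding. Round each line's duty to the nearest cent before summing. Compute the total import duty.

Line 1 (5120.10, Coros, 413 m², $88,889.99):
Base rate for 5120.10 is 17% + $1.95/m².
Duty = $88,889.99 × 17% + 413 × $1.95 = $15,916.65.
Line 2 (8533.81, Casay, 3,824 units, $903,802.40):
Code 8533.81 is under a tariff-rate quota (threshold 2,235 units). In-quota: 2,235 units at 7.5%; over-quota: 1,589 units at 21%.
Pro-rata value split: in-quota = $903,802.40 × 2,235/3,824 = $528,242.25; over-quota = $903,802.40 − $528,242.25 = $375,560.15.
In-quota duty = $528,242.25 × 7.5% = $39,618.17. Over-quota duty = $375,560.15 × 21% = $78,867.63.
Line duty = $39,618.17 + $78,867.63 = $118,485.80.
Line 3 (6895.58, Galay, 2,296 liters, $126,280.00):
Base rate for 6895.58 is 29%.
Origin Galay qualifies under the Ravune–Galay agreement and 6895.58 is covered: preferential rate 26.5% applies instead.
The additional-duty order on 6895.58 targets Ravmark, not Galay; it does not apply.
Duty = $126,280.00 × 26.5% = $33,464.20.
Total = $15,916.65 + $118,485.80 + $33,464.20 = $167,866.65.

$167,866.65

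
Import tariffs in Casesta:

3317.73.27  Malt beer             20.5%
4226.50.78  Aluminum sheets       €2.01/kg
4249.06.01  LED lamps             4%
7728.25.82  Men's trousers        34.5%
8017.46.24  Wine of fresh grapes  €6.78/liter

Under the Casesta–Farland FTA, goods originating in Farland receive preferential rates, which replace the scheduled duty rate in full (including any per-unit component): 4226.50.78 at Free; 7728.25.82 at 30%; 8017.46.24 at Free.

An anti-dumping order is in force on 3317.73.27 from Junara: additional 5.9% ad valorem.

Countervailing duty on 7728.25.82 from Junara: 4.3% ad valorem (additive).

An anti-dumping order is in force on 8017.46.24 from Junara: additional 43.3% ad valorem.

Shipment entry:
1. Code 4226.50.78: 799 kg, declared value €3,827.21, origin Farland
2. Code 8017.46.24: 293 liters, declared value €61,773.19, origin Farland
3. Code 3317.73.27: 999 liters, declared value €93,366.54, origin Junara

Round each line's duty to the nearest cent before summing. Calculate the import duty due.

Line 1 (4226.50.78, Farland, 799 kg, €3,827.21):
Base rate for 4226.50.78 is €2.01/kg.
Origin Farland qualifies under the Casesta–Farland agreement and 4226.50.78 is covered: preferential rate Free applies instead.
Duty = €3,827.21 × 0% = €0.00.
Line 2 (8017.46.24, Farland, 293 liters, €61,773.19):
Base rate for 8017.46.24 is €6.78/liter.
Origin Farland qualifies under the Casesta–Farland agreement and 8017.46.24 is covered: preferential rate Free applies instead.
The additional-duty order on 8017.46.24 targets Junara, not Farland; it does not apply.
Duty = €61,773.19 × 0% = €0.00.
Line 3 (3317.73.27, Junara, 999 liters, €93,366.54):
Base rate for 3317.73.27 is 20.5%.
Additional duty on 3317.73.27 from Junara: +5.9%. Applied ad valorem rate: 20.5% + 5.9% = 26.4%.
Duty = €93,366.54 × 26.4% = €24,648.77.
Total = €0.00 + €0.00 + €24,648.77 = €24,648.77.

€24,648.77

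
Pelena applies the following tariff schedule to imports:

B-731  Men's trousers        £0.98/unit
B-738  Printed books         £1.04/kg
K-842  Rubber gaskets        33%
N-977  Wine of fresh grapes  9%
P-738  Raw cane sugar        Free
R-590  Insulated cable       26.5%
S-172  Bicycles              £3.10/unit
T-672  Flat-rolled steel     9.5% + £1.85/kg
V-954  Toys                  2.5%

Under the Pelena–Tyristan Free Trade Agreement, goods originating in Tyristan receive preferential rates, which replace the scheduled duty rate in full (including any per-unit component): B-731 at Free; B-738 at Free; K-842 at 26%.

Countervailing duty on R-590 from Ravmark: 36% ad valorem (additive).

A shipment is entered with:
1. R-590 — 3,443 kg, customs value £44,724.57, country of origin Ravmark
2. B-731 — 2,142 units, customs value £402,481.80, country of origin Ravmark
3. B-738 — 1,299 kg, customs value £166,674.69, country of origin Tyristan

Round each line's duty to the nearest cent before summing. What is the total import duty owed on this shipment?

Line 1 (R-590, Ravmark, 3,443 kg, £44,724.57):
Base rate for R-590 is 26.5%.
Additional duty on R-590 from Ravmark: +36%. Applied ad valorem rate: 26.5% + 36% = 62.5%.
Duty = £44,724.57 × 62.5% = £27,952.86.
Line 2 (B-731, Ravmark, 2,142 units, £402,481.80):
Base rate for B-731 is £0.98/unit.
B-731 has an FTA preferential rate, but origin Ravmark is not Tyristan; base rate stands.
Duty = 2,142 × £0.98 = £2,099.16.
Line 3 (B-738, Tyristan, 1,299 kg, £166,674.69):
Base rate for B-738 is £1.04/kg.
Origin Tyristan qualifies under the Pelena–Tyristan agreement and B-738 is covered: preferential rate Free applies instead.
Duty = £166,674.69 × 0% = £0.00.
Total = £27,952.86 + £2,099.16 + £0.00 = £30,052.02.

£30,052.02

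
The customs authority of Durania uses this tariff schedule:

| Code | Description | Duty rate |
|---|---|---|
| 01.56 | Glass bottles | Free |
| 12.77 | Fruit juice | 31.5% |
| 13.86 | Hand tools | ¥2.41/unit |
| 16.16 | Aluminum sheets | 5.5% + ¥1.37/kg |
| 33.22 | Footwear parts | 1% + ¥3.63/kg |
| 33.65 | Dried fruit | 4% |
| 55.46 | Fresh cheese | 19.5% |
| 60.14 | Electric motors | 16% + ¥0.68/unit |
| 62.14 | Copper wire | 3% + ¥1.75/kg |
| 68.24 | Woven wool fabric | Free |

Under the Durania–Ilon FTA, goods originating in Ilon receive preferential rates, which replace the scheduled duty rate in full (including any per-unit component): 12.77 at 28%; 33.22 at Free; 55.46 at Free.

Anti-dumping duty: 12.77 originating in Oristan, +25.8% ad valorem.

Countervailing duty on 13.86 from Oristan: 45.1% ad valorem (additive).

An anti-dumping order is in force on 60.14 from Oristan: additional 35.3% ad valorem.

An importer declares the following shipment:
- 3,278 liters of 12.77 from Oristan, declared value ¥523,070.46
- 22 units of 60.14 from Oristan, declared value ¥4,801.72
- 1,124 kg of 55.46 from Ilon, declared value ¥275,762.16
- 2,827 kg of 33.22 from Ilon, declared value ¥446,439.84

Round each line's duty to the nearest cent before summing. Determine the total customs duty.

Line 1 (12.77, Oristan, 3,278 liters, ¥523,070.46):
Base rate for 12.77 is 31.5%.
12.77 has an FTA preferential rate, but origin Oristan is not Ilon; base rate stands.
Additional duty on 12.77 from Oristan: +25.8%. Applied ad valorem rate: 31.5% + 25.8% = 57.3%.
Duty = ¥523,070.46 × 57.3% = ¥299,719.37.
Line 2 (60.14, Oristan, 22 units, ¥4,801.72):
Base rate for 60.14 is 16% + ¥0.68/unit.
Additional duty on 60.14 from Oristan: +35.3%. Applied ad valorem rate: 16% + 35.3% = 51.3%.
Duty = ¥4,801.72 × 51.3% + 22 × ¥0.68 = ¥2,478.24.
Line 3 (55.46, Ilon, 1,124 kg, ¥275,762.16):
Base rate for 55.46 is 19.5%.
Origin Ilon qualifies under the Durania–Ilon agreement and 55.46 is covered: preferential rate Free applies instead.
Duty = ¥275,762.16 × 0% = ¥0.00.
Line 4 (33.22, Ilon, 2,827 kg, ¥446,439.84):
Base rate for 33.22 is 1% + ¥3.63/kg.
Origin Ilon qualifies under the Durania–Ilon agreement and 33.22 is covered: preferential rate Free applies instead.
Duty = ¥446,439.84 × 0% = ¥0.00.
Total = ¥299,719.37 + ¥2,478.24 + ¥0.00 + ¥0.00 = ¥302,197.61.

¥302,197.61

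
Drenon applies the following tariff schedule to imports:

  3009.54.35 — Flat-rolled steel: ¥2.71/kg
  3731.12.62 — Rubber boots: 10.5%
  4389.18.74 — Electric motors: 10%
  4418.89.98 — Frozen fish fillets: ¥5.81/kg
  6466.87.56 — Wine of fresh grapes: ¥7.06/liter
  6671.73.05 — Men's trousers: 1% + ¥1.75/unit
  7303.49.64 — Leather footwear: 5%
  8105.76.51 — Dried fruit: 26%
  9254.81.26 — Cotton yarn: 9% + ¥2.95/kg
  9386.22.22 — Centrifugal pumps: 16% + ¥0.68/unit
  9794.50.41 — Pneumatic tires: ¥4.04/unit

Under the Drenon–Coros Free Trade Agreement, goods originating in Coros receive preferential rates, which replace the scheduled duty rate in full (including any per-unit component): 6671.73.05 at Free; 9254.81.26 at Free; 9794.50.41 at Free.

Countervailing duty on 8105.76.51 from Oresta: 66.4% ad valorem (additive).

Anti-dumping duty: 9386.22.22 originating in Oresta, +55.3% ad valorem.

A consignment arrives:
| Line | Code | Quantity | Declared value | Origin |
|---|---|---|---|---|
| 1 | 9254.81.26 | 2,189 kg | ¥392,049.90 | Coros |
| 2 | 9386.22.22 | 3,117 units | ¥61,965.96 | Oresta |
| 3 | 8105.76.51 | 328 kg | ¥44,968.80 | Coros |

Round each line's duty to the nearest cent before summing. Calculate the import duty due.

¥57,993.18

Line 1 (9254.81.26, Coros, 2,189 kg, ¥392,049.90):
Base rate for 9254.81.26 is 9% + ¥2.95/kg.
Origin Coros qualifies under the Drenon–Coros agreement and 9254.81.26 is covered: preferential rate Free applies instead.
Duty = ¥392,049.90 × 0% = ¥0.00.
Line 2 (9386.22.22, Oresta, 3,117 units, ¥61,965.96):
Base rate for 9386.22.22 is 16% + ¥0.68/unit.
Additional duty on 9386.22.22 from Oresta: +55.3%. Applied ad valorem rate: 16% + 55.3% = 71.3%.
Duty = ¥61,965.96 × 71.3% + 3,117 × ¥0.68 = ¥46,301.29.
Line 3 (8105.76.51, Coros, 328 kg, ¥44,968.80):
Base rate for 8105.76.51 is 26%.
Origin Coros is the FTA partner but 8105.76.51 is not on the preference list; base rate stands.
The additional-duty order on 8105.76.51 targets Oresta, not Coros; it does not apply.
Duty = ¥44,968.80 × 26% = ¥11,691.89.
Total = ¥0.00 + ¥46,301.29 + ¥11,691.89 = ¥57,993.18.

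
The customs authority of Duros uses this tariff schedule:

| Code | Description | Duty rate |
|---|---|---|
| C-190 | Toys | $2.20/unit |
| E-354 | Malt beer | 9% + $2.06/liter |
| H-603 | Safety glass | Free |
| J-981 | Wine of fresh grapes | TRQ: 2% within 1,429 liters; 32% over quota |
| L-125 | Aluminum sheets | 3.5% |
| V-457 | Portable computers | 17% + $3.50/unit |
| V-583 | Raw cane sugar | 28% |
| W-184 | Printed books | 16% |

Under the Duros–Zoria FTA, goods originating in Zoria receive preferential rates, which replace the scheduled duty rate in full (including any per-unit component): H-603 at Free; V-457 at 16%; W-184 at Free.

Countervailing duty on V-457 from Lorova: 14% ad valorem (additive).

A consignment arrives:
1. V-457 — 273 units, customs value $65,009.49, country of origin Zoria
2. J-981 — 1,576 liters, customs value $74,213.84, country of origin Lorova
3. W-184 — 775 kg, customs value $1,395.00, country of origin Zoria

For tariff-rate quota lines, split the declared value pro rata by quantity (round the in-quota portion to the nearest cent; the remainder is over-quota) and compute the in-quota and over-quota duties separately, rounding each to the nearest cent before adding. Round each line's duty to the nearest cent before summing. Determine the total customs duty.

Line 1 (V-457, Zoria, 273 units, $65,009.49):
Base rate for V-457 is 17% + $3.50/unit.
Origin Zoria qualifies under the Duros–Zoria agreement and V-457 is covered: preferential rate 16% applies instead.
The additional-duty order on V-457 targets Lorova, not Zoria; it does not apply.
Duty = $65,009.49 × 16% = $10,401.52.
Line 2 (J-981, Lorova, 1,576 liters, $74,213.84):
Code J-981 is under a tariff-rate quota (threshold 1,429 liters). In-quota: 1,429 liters at 2%; over-quota: 147 liters at 32%.
Pro-rata value split: in-quota = $74,213.84 × 1,429/1,576 = $67,291.61; over-quota = $74,213.84 − $67,291.61 = $6,922.23.
In-quota duty = $67,291.61 × 2% = $1,345.83. Over-quota duty = $6,922.23 × 32% = $2,215.11.
Line duty = $1,345.83 + $2,215.11 = $3,560.94.
Line 3 (W-184, Zoria, 775 kg, $1,395.00):
Base rate for W-184 is 16%.
Origin Zoria qualifies under the Duros–Zoria agreement and W-184 is covered: preferential rate Free applies instead.
Duty = $1,395.00 × 0% = $0.00.
Total = $10,401.52 + $3,560.94 + $0.00 = $13,962.46.

$13,962.46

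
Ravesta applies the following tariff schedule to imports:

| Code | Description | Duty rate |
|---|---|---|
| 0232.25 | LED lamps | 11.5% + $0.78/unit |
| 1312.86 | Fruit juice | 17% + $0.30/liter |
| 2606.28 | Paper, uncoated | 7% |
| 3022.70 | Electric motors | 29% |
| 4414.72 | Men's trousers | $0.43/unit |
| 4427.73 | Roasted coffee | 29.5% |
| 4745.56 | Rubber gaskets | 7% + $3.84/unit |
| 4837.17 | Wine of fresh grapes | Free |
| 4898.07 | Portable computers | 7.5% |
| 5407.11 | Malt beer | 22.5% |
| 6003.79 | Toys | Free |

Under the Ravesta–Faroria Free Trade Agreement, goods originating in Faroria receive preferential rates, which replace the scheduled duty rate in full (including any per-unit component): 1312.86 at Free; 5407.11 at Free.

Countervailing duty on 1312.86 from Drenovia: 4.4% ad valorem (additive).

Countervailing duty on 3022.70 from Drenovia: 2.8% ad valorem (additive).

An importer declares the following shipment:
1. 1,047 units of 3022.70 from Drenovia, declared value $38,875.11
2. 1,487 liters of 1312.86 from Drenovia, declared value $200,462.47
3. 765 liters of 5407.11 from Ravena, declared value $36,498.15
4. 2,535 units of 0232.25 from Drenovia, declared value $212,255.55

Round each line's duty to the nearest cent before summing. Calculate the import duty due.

$90,306.12

Line 1 (3022.70, Drenovia, 1,047 units, $38,875.11):
Base rate for 3022.70 is 29%.
Additional duty on 3022.70 from Drenovia: +2.8%. Applied ad valorem rate: 29% + 2.8% = 31.8%.
Duty = $38,875.11 × 31.8% = $12,362.28.
Line 2 (1312.86, Drenovia, 1,487 liters, $200,462.47):
Base rate for 1312.86 is 17% + $0.30/liter.
1312.86 has an FTA preferential rate, but origin Drenovia is not Faroria; base rate stands.
Additional duty on 1312.86 from Drenovia: +4.4%. Applied ad valorem rate: 17% + 4.4% = 21.4%.
Duty = $200,462.47 × 21.4% + 1,487 × $0.30 = $43,345.07.
Line 3 (5407.11, Ravena, 765 liters, $36,498.15):
Base rate for 5407.11 is 22.5%.
5407.11 has an FTA preferential rate, but origin Ravena is not Faroria; base rate stands.
Duty = $36,498.15 × 22.5% = $8,212.08.
Line 4 (0232.25, Drenovia, 2,535 units, $212,255.55):
Base rate for 0232.25 is 11.5% + $0.78/unit.
Duty = $212,255.55 × 11.5% + 2,535 × $0.78 = $26,386.69.
Total = $12,362.28 + $43,345.07 + $8,212.08 + $26,386.69 = $90,306.12.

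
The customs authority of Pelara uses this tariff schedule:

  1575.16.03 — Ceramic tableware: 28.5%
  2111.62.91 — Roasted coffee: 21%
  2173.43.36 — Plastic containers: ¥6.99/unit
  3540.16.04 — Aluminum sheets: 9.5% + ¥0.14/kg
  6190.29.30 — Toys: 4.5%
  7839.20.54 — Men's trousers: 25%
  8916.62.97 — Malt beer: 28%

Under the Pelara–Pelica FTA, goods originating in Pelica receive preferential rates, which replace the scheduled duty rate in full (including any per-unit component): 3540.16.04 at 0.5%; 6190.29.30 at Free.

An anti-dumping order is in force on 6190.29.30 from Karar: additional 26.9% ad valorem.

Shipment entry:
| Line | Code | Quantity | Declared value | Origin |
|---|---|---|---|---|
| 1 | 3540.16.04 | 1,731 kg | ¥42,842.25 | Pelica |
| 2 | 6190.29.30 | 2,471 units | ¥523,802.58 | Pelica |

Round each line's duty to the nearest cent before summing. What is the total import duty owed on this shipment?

Line 1 (3540.16.04, Pelica, 1,731 kg, ¥42,842.25):
Base rate for 3540.16.04 is 9.5% + ¥0.14/kg.
Origin Pelica qualifies under the Pelara–Pelica agreement and 3540.16.04 is covered: preferential rate 0.5% applies instead.
Duty = ¥42,842.25 × 0.5% = ¥214.21.
Line 2 (6190.29.30, Pelica, 2,471 units, ¥523,802.58):
Base rate for 6190.29.30 is 4.5%.
Origin Pelica qualifies under the Pelara–Pelica agreement and 6190.29.30 is covered: preferential rate Free applies instead.
The additional-duty order on 6190.29.30 targets Karar, not Pelica; it does not apply.
Duty = ¥523,802.58 × 0% = ¥0.00.
Total = ¥214.21 + ¥0.00 = ¥214.21.

¥214.21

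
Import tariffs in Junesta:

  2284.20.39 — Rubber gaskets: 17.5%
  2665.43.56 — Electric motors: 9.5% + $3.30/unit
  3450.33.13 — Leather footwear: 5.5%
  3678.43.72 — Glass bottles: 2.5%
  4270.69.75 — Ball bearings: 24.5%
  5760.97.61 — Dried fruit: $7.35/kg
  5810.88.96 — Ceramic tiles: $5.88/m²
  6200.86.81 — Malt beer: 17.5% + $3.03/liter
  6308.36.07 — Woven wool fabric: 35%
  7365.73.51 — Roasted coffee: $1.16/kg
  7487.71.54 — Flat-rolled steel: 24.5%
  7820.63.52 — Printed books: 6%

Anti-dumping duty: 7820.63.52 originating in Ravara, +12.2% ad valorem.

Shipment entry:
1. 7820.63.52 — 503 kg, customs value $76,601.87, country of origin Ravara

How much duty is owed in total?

$13,941.54

Line 1 (7820.63.52, Ravara, 503 kg, $76,601.87):
Base rate for 7820.63.52 is 6%.
Additional duty on 7820.63.52 from Ravara: +12.2%. Applied ad valorem rate: 6% + 12.2% = 18.2%.
Duty = $76,601.87 × 18.2% = $13,941.54.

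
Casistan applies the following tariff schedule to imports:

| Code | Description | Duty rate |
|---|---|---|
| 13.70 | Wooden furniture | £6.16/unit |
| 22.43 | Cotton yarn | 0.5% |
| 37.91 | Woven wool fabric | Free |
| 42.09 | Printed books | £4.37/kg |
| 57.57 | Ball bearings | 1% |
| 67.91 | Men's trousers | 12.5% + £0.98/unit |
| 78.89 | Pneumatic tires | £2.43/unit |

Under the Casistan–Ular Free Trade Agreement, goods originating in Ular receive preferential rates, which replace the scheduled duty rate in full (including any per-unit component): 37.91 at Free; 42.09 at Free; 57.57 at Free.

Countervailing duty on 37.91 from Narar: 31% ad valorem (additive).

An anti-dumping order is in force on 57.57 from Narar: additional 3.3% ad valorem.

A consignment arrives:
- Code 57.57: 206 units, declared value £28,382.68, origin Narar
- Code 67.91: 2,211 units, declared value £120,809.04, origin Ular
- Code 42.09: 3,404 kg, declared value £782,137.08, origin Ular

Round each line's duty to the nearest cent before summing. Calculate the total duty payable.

£18,488.37

Line 1 (57.57, Narar, 206 units, £28,382.68):
Base rate for 57.57 is 1%.
57.57 has an FTA preferential rate, but origin Narar is not Ular; base rate stands.
Additional duty on 57.57 from Narar: +3.3%. Applied ad valorem rate: 1% + 3.3% = 4.3%.
Duty = £28,382.68 × 4.3% = £1,220.46.
Line 2 (67.91, Ular, 2,211 units, £120,809.04):
Base rate for 67.91 is 12.5% + £0.98/unit.
Origin Ular is the FTA partner but 67.91 is not on the preference list; base rate stands.
Duty = £120,809.04 × 12.5% + 2,211 × £0.98 = £17,267.91.
Line 3 (42.09, Ular, 3,404 kg, £782,137.08):
Base rate for 42.09 is £4.37/kg.
Origin Ular qualifies under the Casistan–Ular agreement and 42.09 is covered: preferential rate Free applies instead.
Duty = £782,137.08 × 0% = £0.00.
Total = £1,220.46 + £17,267.91 + £0.00 = £18,488.37.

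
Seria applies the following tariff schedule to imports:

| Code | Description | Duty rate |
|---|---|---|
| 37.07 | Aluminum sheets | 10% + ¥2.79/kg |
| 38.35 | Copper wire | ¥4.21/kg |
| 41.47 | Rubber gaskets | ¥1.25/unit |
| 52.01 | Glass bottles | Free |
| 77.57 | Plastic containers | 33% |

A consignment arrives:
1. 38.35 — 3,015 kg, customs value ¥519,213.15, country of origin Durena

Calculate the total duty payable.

¥12,693.15

Line 1 (38.35, Durena, 3,015 kg, ¥519,213.15):
Base rate for 38.35 is ¥4.21/kg.
Duty = 3,015 × ¥4.21 = ¥12,693.15.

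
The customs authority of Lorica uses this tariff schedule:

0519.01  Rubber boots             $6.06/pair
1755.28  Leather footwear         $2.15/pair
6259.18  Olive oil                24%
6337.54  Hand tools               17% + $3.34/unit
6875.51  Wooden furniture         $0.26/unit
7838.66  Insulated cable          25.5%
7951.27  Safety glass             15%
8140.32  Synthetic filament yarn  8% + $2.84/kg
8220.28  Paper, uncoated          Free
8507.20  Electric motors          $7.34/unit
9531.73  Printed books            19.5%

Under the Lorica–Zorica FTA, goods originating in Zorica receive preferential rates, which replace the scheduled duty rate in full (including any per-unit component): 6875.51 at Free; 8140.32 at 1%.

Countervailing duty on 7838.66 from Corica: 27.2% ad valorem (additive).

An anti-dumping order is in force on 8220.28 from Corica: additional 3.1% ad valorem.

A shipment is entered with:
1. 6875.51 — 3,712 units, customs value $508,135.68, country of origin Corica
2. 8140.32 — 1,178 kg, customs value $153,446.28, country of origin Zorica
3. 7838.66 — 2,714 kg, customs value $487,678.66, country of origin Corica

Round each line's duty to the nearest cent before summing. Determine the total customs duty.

$259,506.23

Line 1 (6875.51, Corica, 3,712 units, $508,135.68):
Base rate for 6875.51 is $0.26/unit.
6875.51 has an FTA preferential rate, but origin Corica is not Zorica; base rate stands.
Duty = 3,712 × $0.26 = $965.12.
Line 2 (8140.32, Zorica, 1,178 kg, $153,446.28):
Base rate for 8140.32 is 8% + $2.84/kg.
Origin Zorica qualifies under the Lorica–Zorica agreement and 8140.32 is covered: preferential rate 1% applies instead.
Duty = $153,446.28 × 1% = $1,534.46.
Line 3 (7838.66, Corica, 2,714 kg, $487,678.66):
Base rate for 7838.66 is 25.5%.
Additional duty on 7838.66 from Corica: +27.2%. Applied ad valorem rate: 25.5% + 27.2% = 52.7%.
Duty = $487,678.66 × 52.7% = $257,006.65.
Total = $965.12 + $1,534.46 + $257,006.65 = $259,506.23.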